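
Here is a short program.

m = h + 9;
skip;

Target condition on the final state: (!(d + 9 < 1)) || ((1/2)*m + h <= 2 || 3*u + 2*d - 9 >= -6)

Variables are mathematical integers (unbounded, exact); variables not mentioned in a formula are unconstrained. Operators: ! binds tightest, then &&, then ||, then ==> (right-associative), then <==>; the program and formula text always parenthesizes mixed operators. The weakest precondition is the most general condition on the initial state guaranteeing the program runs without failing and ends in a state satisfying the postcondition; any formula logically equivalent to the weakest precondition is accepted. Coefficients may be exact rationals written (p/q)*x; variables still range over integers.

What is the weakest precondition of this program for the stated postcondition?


Working backward. After the program, the postcondition (!(d + 9 < 1)) || ((1/2)*m + h <= 2 || 3*u + 2*d - 9 >= -6) must hold; in canonical form it is (!(d < -8)) || h + (1/2)*m <= 2 || 2*d + 3*u >= 3.
Before skip: (!(d < -8)) || h + (1/2)*m <= 2 || 2*d + 3*u >= 3
Before m := h + 9: (!(d < -8)) || (3/2)*h <= -5/2 || 2*d + 3*u >= 3
Answer: WP = (!(d < -8)) || (3/2)*h <= -5/2 || 2*d + 3*u >= 3


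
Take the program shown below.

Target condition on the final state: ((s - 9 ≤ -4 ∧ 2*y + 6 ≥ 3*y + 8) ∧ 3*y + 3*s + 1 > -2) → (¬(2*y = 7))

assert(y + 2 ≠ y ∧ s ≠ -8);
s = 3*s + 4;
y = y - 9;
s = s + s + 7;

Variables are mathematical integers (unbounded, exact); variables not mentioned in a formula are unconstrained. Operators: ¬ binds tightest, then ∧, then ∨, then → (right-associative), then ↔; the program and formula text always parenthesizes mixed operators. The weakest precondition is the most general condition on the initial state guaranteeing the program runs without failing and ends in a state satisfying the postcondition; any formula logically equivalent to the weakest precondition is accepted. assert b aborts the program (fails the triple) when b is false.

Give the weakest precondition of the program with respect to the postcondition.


Working backward. After the program, the postcondition ((s - 9 ≤ -4 ∧ 2*y + 6 ≥ 3*y + 8) ∧ 3*y + 3*s + 1 > -2) → (¬(2*y = 7)) must hold; in canonical form it is (s ≤ 5 ∧ y ≤ -2 ∧ 3*s + 3*y > -3) → (¬(2*y = 7)).
Before s := s + s + 7: (2*s ≤ -2 ∧ y ≤ -2 ∧ 6*s + 3*y > -24) → (¬(2*y = 7))
Before y := y - 9: (2*s ≤ -2 ∧ y ≤ 7 ∧ 6*s + 3*y > 3) → (¬(2*y = 25))
Before s := 3*s + 4: (6*s ≤ -10 ∧ y ≤ 7 ∧ 18*s + 3*y > -21) → (¬(2*y = 25))
Before assert y + 2 ≠ y ∧ s ≠ -8: s ≠ -8 ∧ ((6*s ≤ -10 ∧ y ≤ 7 ∧ 18*s + 3*y > -21) → (¬(2*y = 25)))
Answer: WP = s ≠ -8 ∧ ((6*s ≤ -10 ∧ y ≤ 7 ∧ 18*s + 3*y > -21) → (¬(2*y = 25)))


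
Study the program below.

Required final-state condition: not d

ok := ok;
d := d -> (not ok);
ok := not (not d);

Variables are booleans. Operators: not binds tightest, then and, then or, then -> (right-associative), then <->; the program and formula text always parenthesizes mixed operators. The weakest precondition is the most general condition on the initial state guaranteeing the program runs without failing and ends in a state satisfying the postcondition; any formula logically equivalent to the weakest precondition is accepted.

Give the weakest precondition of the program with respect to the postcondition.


Working backward. After the program, not d must hold.
Before ok := not (not d): not d
Before d := d -> (not ok): not (d -> (not ok))
Before ok := ok: not (d -> (not ok))
Answer: WP = not (d -> (not ok))


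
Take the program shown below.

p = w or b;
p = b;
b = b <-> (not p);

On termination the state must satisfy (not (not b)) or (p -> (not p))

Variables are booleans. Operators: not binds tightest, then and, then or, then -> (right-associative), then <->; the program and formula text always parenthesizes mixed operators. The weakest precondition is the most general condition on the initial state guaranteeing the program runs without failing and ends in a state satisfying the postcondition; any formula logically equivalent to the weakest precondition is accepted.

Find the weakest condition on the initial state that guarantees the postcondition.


Working backward. After the program, the postcondition (not (not b)) or (p -> (not p)) must hold; in canonical form it is b or (p -> (not p)).
Before b := b <-> (not p): (b <-> (not p)) or (p -> (not p))
Before p := b: (b <-> (not b)) or (b -> (not b))
Before p := w or b: (b <-> (not b)) or (b -> (not b))
Answer: WP = (b <-> (not b)) or (b -> (not b))


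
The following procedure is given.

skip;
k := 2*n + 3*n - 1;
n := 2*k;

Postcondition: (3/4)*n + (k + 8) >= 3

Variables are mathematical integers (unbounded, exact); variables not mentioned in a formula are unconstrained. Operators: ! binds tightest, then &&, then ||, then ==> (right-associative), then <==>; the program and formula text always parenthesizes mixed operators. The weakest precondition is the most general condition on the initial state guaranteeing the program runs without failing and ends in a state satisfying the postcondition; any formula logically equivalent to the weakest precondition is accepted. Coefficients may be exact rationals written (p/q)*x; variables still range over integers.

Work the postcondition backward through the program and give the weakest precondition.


Working backward. After the program, the postcondition (3/4)*n + (k + 8) >= 3 must hold; in canonical form it is k + (3/4)*n >= -5.
Before n := 2*k: (5/2)*k >= -5
Before k := 2*n + 3*n - 1: (25/2)*n >= -5/2
Before skip: (25/2)*n >= -5/2
Answer: WP = (25/2)*n >= -5/2


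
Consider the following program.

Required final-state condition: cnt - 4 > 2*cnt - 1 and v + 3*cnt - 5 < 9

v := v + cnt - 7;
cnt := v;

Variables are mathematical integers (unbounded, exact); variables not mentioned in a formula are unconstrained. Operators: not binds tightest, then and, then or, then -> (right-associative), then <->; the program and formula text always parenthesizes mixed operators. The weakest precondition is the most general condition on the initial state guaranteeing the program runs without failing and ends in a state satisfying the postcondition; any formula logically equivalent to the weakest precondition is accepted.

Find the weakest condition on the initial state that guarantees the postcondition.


Working backward. After the program, the postcondition cnt - 4 > 2*cnt - 1 and v + 3*cnt - 5 < 9 must hold; in canonical form it is cnt < -3 and 3*cnt + v < 14.
Before cnt := v: v < -3 and 4*v < 14
Before v := v + cnt - 7: cnt + v < 4 and 4*cnt + 4*v < 42
Answer: WP = cnt + v < 4 and 4*cnt + 4*v < 42


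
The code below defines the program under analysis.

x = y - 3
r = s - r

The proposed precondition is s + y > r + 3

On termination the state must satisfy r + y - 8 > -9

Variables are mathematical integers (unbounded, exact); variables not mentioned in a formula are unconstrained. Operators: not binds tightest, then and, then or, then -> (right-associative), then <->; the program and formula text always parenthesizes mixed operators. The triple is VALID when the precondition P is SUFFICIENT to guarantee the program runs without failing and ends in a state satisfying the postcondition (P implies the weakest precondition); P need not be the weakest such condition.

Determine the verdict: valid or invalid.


Working backward. After the program, the postcondition r + y - 8 > -9 must hold; in canonical form it is r + y > -1.
Before r := s - r: s + y > r - 1
Before x := y - 3: s + y > r - 1
The weakest precondition is s + y > r - 1.
Check whether s + y > r + 3 implies it.
Every state satisfying the precondition satisfies the weakest precondition: the implication holds.
Answer: valid


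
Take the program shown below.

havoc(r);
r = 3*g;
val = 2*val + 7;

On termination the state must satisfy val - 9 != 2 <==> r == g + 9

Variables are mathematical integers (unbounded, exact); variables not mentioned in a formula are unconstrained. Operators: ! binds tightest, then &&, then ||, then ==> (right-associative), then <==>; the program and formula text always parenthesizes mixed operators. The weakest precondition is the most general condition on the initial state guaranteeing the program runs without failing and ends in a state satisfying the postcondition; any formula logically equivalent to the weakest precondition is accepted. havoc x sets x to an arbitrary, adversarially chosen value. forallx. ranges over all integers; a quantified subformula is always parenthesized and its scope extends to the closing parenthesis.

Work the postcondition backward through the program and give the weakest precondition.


Working backward. After the program, the postcondition val - 9 != 2 <==> r == g + 9 must hold; in canonical form it is val != 11 <==> r == g + 9.
Before val := 2*val + 7: 2*val != 4 <==> r == g + 9
Before r := 3*g: 2*val != 4 <==> 2*g == 9
Before havoc r: 2*val != 4 <==> 2*g == 9
Answer: WP = 2*val != 4 <==> 2*g == 9


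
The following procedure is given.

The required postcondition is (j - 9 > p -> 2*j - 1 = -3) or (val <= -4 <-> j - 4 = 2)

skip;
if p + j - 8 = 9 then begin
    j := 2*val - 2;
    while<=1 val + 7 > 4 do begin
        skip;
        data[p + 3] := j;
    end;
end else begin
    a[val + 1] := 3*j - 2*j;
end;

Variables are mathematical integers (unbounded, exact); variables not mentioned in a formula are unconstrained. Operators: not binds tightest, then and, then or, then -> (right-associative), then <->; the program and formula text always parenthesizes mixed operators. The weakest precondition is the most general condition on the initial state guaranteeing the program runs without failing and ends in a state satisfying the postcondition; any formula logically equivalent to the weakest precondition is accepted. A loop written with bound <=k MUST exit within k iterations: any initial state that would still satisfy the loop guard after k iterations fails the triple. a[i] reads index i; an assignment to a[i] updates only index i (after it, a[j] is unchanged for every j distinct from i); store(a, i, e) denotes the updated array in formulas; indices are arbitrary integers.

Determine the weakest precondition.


Working backward. After the program, the postcondition (j - 9 > p -> 2*j - 1 = -3) or (val <= -4 <-> j - 4 = 2) must hold; in canonical form it is (j > p + 9 -> 2*j = -2) or (val <= -4 <-> j = 6).
Then branch requires (val > -3 -> ((not (val > -3)) and ((2*val > p + 11 -> 4*val = 2) or (val <= -4 <-> 2*val = 8)))) and ((not (val > -3)) -> ((2*val > p + 11 -> 4*val = 2) or (val <= -4 <-> 2*val = 8))); else branch requires (j > p + 9 -> 2*j = -2) or (val <= -4 <-> j = 6).
Before the if: (j + p = 17 -> ((val > -3 -> ((not (val > -3)) and ((2*val > p + 11 -> 4*val = 2) or (val <= -4 <-> 2*val = 8)))) and ((not (val > -3)) -> ((2*val > p + 11 -> 4*val = 2) or (val <= -4 <-> 2*val = 8))))) and ((not (j + p = 17)) -> ((j > p + 9 -> 2*j = -2) or (val <= -4 <-> j = 6)))
Before skip: (j + p = 17 -> ((val > -3 -> ((not (val > -3)) and ((2*val > p + 11 -> 4*val = 2) or (val <= -4 <-> 2*val = 8)))) and ((not (val > -3)) -> ((2*val > p + 11 -> 4*val = 2) or (val <= -4 <-> 2*val = 8))))) and ((not (j + p = 17)) -> ((j > p + 9 -> 2*j = -2) or (val <= -4 <-> j = 6)))
Answer: WP = (j + p = 17 -> ((val > -3 -> ((not (val > -3)) and ((2*val > p + 11 -> 4*val = 2) or (val <= -4 <-> 2*val = 8)))) and ((not (val > -3)) -> ((2*val > p + 11 -> 4*val = 2) or (val <= -4 <-> 2*val = 8))))) and ((not (j + p = 17)) -> ((j > p + 9 -> 2*j = -2) or (val <= -4 <-> j = 6)))


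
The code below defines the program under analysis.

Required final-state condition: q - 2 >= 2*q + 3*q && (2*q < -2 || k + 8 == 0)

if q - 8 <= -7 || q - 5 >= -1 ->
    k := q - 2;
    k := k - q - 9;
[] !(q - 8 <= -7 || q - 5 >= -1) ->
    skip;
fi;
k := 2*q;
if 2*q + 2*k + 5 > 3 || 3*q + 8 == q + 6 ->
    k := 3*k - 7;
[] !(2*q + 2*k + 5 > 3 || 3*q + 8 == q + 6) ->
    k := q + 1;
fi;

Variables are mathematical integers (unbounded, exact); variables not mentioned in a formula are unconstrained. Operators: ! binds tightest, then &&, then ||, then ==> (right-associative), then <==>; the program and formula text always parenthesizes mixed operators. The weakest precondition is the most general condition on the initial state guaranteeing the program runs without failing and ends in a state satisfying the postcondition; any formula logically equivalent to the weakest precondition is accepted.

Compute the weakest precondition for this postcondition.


Working backward. After the program, the postcondition q - 2 >= 2*q + 3*q && (2*q < -2 || k + 8 == 0) must hold; in canonical form it is 4*q <= -2 && (2*q < -2 || k == -8).
Then branch requires 4*q <= -2 && (2*q < -2 || 3*k == -1); else branch requires 4*q <= -2 && (2*q < -2 || q == -9).
Before the if: ((2*k + 2*q > -2 || 2*q == -2) ==> (4*q <= -2 && (2*q < -2 || 3*k == -1))) && ((!(2*k + 2*q > -2 || 2*q == -2)) ==> (4*q <= -2 && (2*q < -2 || q == -9)))
Before k := 2*q: ((6*q > -2 || 2*q == -2) ==> (4*q <= -2 && (2*q < -2 || 6*q == -1))) && ((!(6*q > -2 || 2*q == -2)) ==> (4*q <= -2 && (2*q < -2 || q == -9)))
Then branch requires ((6*q > -2 || 2*q == -2) ==> (4*q <= -2 && (2*q < -2 || 6*q == -1))) && ((!(6*q > -2 || 2*q == -2)) ==> (4*q <= -2 && (2*q < -2 || q == -9))); else branch requires ((6*q > -2 || 2*q == -2) ==> (4*q <= -2 && (2*q < -2 || 6*q == -1))) && ((!(6*q > -2 || 2*q == -2)) ==> (4*q <= -2 && (2*q < -2 || q == -9))).
Before the if: ((q <= 1 || q >= 4) ==> (((6*q > -2 || 2*q == -2) ==> (4*q <= -2 && (2*q < -2 || 6*q == -1))) && ((!(6*q > -2 || 2*q == -2)) ==> (4*q <= -2 && (2*q < -2 || q == -9))))) && ((!(q <= 1 || q >= 4)) ==> (((6*q > -2 || 2*q == -2) ==> (4*q <= -2 && (2*q < -2 || 6*q == -1))) && ((!(6*q > -2 || 2*q == -2)) ==> (4*q <= -2 && (2*q < -2 || q == -9)))))
Answer: WP = ((q <= 1 || q >= 4) ==> (((6*q > -2 || 2*q == -2) ==> (4*q <= -2 && (2*q < -2 || 6*q == -1))) && ((!(6*q > -2 || 2*q == -2)) ==> (4*q <= -2 && (2*q < -2 || q == -9))))) && ((!(q <= 1 || q >= 4)) ==> (((6*q > -2 || 2*q == -2) ==> (4*q <= -2 && (2*q < -2 || 6*q == -1))) && ((!(6*q > -2 || 2*q == -2)) ==> (4*q <= -2 && (2*q < -2 || q == -9)))))


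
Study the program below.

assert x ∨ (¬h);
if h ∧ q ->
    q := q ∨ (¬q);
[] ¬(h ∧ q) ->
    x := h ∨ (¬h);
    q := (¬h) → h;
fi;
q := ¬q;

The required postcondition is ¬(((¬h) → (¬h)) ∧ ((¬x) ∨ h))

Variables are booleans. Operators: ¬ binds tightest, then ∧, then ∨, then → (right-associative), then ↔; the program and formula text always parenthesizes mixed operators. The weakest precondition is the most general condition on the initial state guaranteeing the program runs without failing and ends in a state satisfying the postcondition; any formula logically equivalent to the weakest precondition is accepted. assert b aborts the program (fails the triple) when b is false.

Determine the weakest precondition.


Working backward. After the program, the postcondition ¬(((¬h) → (¬h)) ∧ ((¬x) ∨ h)) must hold; in canonical form it is ¬((¬x) ∨ h).
Before q := ¬q: ¬((¬x) ∨ h)
Then branch requires ¬((¬x) ∨ h); else branch requires ¬h.
Before the if: ((h ∧ q) → (¬((¬x) ∨ h))) ∧ ((¬(h ∧ q)) → (¬h))
Before assert x ∨ (¬h): (x ∨ (¬h)) ∧ ((h ∧ q) → (¬((¬x) ∨ h))) ∧ ((¬(h ∧ q)) → (¬h))
Answer: WP = (x ∨ (¬h)) ∧ ((h ∧ q) → (¬((¬x) ∨ h))) ∧ ((¬(h ∧ q)) → (¬h))


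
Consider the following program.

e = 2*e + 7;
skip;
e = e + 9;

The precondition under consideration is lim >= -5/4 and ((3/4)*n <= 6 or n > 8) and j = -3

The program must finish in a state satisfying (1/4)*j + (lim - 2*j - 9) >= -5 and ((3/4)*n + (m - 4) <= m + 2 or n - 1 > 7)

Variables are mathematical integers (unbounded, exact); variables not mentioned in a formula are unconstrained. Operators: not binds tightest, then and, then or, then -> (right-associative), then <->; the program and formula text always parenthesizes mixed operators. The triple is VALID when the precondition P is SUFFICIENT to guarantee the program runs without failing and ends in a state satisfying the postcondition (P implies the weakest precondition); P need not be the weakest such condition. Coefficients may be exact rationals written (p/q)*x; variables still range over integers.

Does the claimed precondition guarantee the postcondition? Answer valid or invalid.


Working backward. After the program, the postcondition (1/4)*j + (lim - 2*j - 9) >= -5 and ((3/4)*n + (m - 4) <= m + 2 or n - 1 > 7) must hold; in canonical form it is lim >= (7/4)*j + 4 and ((3/4)*n <= 6 or n > 8).
Before e := e + 9: lim >= (7/4)*j + 4 and ((3/4)*n <= 6 or n > 8)
Before skip: lim >= (7/4)*j + 4 and ((3/4)*n <= 6 or n > 8)
Before e := 2*e + 7: lim >= (7/4)*j + 4 and ((3/4)*n <= 6 or n > 8)
The weakest precondition is lim >= (7/4)*j + 4 and ((3/4)*n <= 6 or n > 8).
Check whether lim >= -5/4 and ((3/4)*n <= 6 or n > 8) and j = -3 implies it.
Every state satisfying the precondition satisfies the weakest precondition: the implication holds.
Answer: valid


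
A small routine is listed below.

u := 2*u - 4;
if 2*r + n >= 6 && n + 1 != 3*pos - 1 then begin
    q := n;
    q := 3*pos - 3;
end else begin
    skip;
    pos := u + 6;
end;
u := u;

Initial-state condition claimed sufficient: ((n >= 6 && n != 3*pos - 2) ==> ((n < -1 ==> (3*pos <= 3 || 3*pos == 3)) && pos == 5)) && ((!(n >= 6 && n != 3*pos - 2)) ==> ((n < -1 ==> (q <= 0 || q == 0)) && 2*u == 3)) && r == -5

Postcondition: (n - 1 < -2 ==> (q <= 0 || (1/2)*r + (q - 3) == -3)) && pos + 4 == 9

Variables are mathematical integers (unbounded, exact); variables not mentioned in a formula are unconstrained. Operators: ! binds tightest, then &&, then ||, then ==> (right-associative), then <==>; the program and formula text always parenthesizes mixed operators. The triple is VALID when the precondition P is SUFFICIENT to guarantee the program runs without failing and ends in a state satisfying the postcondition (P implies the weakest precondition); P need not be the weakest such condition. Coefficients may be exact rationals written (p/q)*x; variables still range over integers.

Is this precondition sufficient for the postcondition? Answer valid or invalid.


Working backward. After the program, the postcondition (n - 1 < -2 ==> (q <= 0 || (1/2)*r + (q - 3) == -3)) && pos + 4 == 9 must hold; in canonical form it is (n < -1 ==> (q <= 0 || q + (1/2)*r == 0)) && pos == 5.
Before u := u: (n < -1 ==> (q <= 0 || q + (1/2)*r == 0)) && pos == 5
Then branch requires (n < -1 ==> (3*pos <= 3 || 3*pos + (1/2)*r == 3)) && pos == 5; else branch requires (n < -1 ==> (q <= 0 || q + (1/2)*r == 0)) && u == -1.
Before the if: ((n + 2*r >= 6 && n != 3*pos - 2) ==> ((n < -1 ==> (3*pos <= 3 || 3*pos + (1/2)*r == 3)) && pos == 5)) && ((!(n + 2*r >= 6 && n != 3*pos - 2)) ==> ((n < -1 ==> (q <= 0 || q + (1/2)*r == 0)) && u == -1))
Before u := 2*u - 4: ((n + 2*r >= 6 && n != 3*pos - 2) ==> ((n < -1 ==> (3*pos <= 3 || 3*pos + (1/2)*r == 3)) && pos == 5)) && ((!(n + 2*r >= 6 && n != 3*pos - 2)) ==> ((n < -1 ==> (q <= 0 || q + (1/2)*r == 0)) && 2*u == 3))
The weakest precondition is ((n + 2*r >= 6 && n != 3*pos - 2) ==> ((n < -1 ==> (3*pos <= 3 || 3*pos + (1/2)*r == 3)) && pos == 5)) && ((!(n + 2*r >= 6 && n != 3*pos - 2)) ==> ((n < -1 ==> (q <= 0 || q + (1/2)*r == 0)) && 2*u == 3)).
Check whether ((n >= 6 && n != 3*pos - 2) ==> ((n < -1 ==> (3*pos <= 3 || 3*pos == 3)) && pos == 5)) && ((!(n >= 6 && n != 3*pos - 2)) ==> ((n < -1 ==> (q <= 0 || q == 0)) && 2*u == 3)) && r == -5 implies it.
Countermodel: at the initial state n = 6, pos = 5, q = 0, r = -5, u = 0, the precondition holds but the weakest precondition fails.
Answer: invalid


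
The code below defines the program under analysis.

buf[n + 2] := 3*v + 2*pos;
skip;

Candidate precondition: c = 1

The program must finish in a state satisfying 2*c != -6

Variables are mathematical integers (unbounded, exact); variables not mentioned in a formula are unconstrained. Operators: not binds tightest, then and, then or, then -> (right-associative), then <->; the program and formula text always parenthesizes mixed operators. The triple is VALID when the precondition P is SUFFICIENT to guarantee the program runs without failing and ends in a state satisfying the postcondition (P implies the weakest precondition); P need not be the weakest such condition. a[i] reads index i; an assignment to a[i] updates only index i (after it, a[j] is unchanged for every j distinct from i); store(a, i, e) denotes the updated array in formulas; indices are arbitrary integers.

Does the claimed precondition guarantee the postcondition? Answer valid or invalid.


Working backward. After the program, 2*c != -6 must hold.
Before skip: 2*c != -6
Before buf[n + 2] := 3*v + 2*pos: 2*c != -6
The weakest precondition is 2*c != -6.
Check whether c = 1 implies it.
Every state satisfying the precondition satisfies the weakest precondition: the implication holds.
Answer: valid


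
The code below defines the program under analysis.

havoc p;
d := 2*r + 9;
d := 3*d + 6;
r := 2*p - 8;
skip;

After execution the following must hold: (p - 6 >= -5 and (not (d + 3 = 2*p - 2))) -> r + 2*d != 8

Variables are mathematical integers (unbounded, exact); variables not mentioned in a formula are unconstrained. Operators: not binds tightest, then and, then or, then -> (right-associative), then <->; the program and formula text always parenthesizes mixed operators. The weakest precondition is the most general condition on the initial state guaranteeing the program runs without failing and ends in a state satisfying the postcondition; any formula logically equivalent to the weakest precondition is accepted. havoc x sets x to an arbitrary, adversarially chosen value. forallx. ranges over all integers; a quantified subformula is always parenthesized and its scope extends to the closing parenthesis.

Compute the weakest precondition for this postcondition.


Working backward. After the program, the postcondition (p - 6 >= -5 and (not (d + 3 = 2*p - 2))) -> r + 2*d != 8 must hold; in canonical form it is (p >= 1 and (not (d = 2*p - 5))) -> 2*d + r != 8.
Before skip: (p >= 1 and (not (d = 2*p - 5))) -> 2*d + r != 8
Before r := 2*p - 8: (p >= 1 and (not (d = 2*p - 5))) -> 2*d + 2*p != 16
Before d := 3*d + 6: (p >= 1 and (not (3*d = 2*p - 11))) -> 6*d + 2*p != 4
Before d := 2*r + 9: (p >= 1 and (not (6*r = 2*p - 38))) -> 2*p + 12*r != -50
Before havoc p: forall p_1. ((p_1 >= 1 and (not (6*r = 2*p_1 - 38))) -> 2*p_1 + 12*r != -50)
Answer: WP = forall p_1. ((p_1 >= 1 and (not (6*r = 2*p_1 - 38))) -> 2*p_1 + 12*r != -50)


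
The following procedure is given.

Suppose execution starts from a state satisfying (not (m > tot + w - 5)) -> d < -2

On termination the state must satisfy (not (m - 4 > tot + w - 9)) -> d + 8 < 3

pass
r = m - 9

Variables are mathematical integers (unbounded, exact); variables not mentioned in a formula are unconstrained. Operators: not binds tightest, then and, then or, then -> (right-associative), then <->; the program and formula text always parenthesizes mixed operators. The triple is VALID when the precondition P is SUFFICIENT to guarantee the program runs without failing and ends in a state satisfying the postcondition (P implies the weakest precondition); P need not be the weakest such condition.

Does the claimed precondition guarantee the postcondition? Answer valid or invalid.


Working backward. After the program, the postcondition (not (m - 4 > tot + w - 9)) -> d + 8 < 3 must hold; in canonical form it is (not (m > tot + w - 5)) -> d < -5.
Before r := m - 9: (not (m > tot + w - 5)) -> d < -5
Before skip: (not (m > tot + w - 5)) -> d < -5
The weakest precondition is (not (m > tot + w - 5)) -> d < -5.
Check whether (not (m > tot + w - 5)) -> d < -2 implies it.
Countermodel: at the initial state d = -5, m = 0, tot = 5, w = 0, the precondition holds but the weakest precondition fails.
Answer: invalid


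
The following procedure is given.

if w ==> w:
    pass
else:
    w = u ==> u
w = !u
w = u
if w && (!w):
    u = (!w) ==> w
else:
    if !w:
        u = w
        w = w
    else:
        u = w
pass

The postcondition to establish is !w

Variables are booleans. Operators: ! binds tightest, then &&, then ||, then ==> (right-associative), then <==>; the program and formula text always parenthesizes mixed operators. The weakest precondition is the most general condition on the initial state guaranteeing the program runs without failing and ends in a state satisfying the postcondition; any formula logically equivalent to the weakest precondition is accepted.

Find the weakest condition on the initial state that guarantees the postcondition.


Working backward. After the program, !w must hold.
Before skip: !w
Then branch requires !w; else branch requires w ==> (!w).
Before the if: w ==> (!w)
Before w := u: u ==> (!u)
Before w := !u: u ==> (!u)
Then branch requires u ==> (!u); else branch requires u ==> (!u).
Before the if: u ==> (!u)
Answer: WP = u ==> (!u)


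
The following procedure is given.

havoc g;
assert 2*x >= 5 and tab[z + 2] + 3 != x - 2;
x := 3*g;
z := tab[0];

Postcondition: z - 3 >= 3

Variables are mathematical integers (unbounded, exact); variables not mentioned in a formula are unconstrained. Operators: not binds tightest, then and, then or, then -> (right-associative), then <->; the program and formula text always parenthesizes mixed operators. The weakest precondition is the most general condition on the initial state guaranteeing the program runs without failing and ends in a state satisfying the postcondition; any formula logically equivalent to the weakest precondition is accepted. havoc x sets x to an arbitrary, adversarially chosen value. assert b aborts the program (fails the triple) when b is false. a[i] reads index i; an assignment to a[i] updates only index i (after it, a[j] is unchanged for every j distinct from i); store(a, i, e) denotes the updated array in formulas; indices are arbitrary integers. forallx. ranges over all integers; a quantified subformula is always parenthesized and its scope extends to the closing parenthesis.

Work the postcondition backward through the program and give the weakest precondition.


Working backward. After the program, the postcondition z - 3 >= 3 must hold; in canonical form it is z >= 6.
Before z := tab[0]: tab[0] >= 6
Before x := 3*g: tab[0] >= 6
Before assert 2*x >= 5 and tab[z + 2] + 3 != x - 2: 2*x >= 5 and tab[z + 2] != x - 5 and tab[0] >= 6
Before havoc g: 2*x >= 5 and tab[z + 2] != x - 5 and tab[0] >= 6
Answer: WP = 2*x >= 5 and tab[z + 2] != x - 5 and tab[0] >= 6


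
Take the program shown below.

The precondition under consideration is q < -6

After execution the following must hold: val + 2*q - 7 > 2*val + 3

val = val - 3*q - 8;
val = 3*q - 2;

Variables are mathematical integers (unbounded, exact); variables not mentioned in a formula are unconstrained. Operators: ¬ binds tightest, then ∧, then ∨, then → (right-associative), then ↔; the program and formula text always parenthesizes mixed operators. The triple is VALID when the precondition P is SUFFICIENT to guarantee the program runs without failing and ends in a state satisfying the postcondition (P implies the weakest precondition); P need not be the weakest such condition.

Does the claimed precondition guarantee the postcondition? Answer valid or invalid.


Working backward. After the program, the postcondition val + 2*q - 7 > 2*val + 3 must hold; in canonical form it is 2*q > val + 10.
Before val := 3*q - 2: q < -8
Before val := val - 3*q - 8: q < -8
The weakest precondition is q < -8.
Check whether q < -6 implies it.
Countermodel: at the initial state q = -8, the precondition holds but the weakest precondition fails.
Answer: invalid


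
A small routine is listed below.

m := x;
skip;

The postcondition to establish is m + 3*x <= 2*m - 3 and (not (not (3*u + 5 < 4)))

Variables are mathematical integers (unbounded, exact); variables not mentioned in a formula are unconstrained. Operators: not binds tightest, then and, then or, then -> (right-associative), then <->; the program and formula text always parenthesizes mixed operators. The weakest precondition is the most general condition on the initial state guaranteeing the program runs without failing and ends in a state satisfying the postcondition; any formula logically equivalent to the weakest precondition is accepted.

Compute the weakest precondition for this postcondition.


Working backward. After the program, the postcondition m + 3*x <= 2*m - 3 and (not (not (3*u + 5 < 4))) must hold; in canonical form it is 3*x <= m - 3 and 3*u < -1.
Before skip: 3*x <= m - 3 and 3*u < -1
Before m := x: 2*x <= -3 and 3*u < -1
Answer: WP = 2*x <= -3 and 3*u < -1


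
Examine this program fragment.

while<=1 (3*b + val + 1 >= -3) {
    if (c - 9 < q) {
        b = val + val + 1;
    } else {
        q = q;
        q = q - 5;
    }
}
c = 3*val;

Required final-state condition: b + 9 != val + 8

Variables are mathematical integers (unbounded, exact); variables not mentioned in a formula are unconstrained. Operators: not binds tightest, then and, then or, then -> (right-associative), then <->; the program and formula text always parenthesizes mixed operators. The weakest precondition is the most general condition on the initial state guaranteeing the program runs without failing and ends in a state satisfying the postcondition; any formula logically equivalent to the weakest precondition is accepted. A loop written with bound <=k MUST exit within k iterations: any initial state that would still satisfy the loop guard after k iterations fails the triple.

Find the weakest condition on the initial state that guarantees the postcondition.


Working backward. After the program, the postcondition b + 9 != val + 8 must hold; in canonical form it is b != val - 1.
Before c := 3*val: b != val - 1
Before the loop (bound <=1), unroll the exhaustion recursion (WP_0 = exit-now case; WP_j = one more guarded iteration, up to j = 1):
  WP_0: (not (3*b + val >= -4)) and b != val - 1
  WP_1: (3*b + val >= -4 -> ((c < q + 9 -> ((not (7*val >= -7)) and val != -2)) and ((not (c < q + 9)) -> ((not (3*b + val >= -4)) and b != val - 1)))) and ((not (3*b + val >= -4)) -> b != val - 1)
So before the loop: (3*b + val >= -4 -> ((c < q + 9 -> ((not (7*val >= -7)) and val != -2)) and ((not (c < q + 9)) -> ((not (3*b + val >= -4)) and b != val - 1)))) and ((not (3*b + val >= -4)) -> b != val - 1)
Answer: WP = (3*b + val >= -4 -> ((c < q + 9 -> ((not (7*val >= -7)) and val != -2)) and ((not (c < q + 9)) -> ((not (3*b + val >= -4)) and b != val - 1)))) and ((not (3*b + val >= -4)) -> b != val - 1)


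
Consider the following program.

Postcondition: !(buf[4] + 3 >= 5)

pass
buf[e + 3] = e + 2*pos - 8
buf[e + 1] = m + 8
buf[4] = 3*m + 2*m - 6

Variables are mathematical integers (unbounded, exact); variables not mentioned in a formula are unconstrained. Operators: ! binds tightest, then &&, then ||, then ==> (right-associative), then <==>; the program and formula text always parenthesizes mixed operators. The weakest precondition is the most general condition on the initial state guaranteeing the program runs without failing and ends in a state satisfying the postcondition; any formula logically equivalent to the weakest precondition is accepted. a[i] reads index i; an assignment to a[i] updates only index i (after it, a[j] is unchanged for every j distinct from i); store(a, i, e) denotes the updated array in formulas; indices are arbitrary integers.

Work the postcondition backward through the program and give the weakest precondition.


Working backward. After the program, the postcondition !(buf[4] + 3 >= 5) must hold; in canonical form it is !(buf[4] >= 2).
Before buf[4] := 3*m + 2*m - 6: !(5*m >= 8)
Before buf[e + 1] := m + 8: !(5*m >= 8)
Before buf[e + 3] := e + 2*pos - 8: !(5*m >= 8)
Before skip: !(5*m >= 8)
Answer: WP = !(5*m >= 8)


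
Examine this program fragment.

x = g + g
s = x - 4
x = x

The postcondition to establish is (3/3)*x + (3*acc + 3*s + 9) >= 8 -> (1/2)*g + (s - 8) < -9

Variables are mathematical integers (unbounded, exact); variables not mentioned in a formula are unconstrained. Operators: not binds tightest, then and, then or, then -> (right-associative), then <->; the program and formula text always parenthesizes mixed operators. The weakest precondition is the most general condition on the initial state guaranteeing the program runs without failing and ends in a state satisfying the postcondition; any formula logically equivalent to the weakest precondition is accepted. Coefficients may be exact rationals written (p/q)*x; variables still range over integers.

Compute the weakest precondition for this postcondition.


Working backward. After the program, the postcondition (3/3)*x + (3*acc + 3*s + 9) >= 8 -> (1/2)*g + (s - 8) < -9 must hold; in canonical form it is 3*acc + 3*s + x >= -1 -> (1/2)*g + s < -1.
Before x := x: 3*acc + 3*s + x >= -1 -> (1/2)*g + s < -1
Before s := x - 4: 3*acc + 4*x >= 11 -> (1/2)*g + x < 3
Before x := g + g: 3*acc + 8*g >= 11 -> (5/2)*g < 3
Answer: WP = 3*acc + 8*g >= 11 -> (5/2)*g < 3


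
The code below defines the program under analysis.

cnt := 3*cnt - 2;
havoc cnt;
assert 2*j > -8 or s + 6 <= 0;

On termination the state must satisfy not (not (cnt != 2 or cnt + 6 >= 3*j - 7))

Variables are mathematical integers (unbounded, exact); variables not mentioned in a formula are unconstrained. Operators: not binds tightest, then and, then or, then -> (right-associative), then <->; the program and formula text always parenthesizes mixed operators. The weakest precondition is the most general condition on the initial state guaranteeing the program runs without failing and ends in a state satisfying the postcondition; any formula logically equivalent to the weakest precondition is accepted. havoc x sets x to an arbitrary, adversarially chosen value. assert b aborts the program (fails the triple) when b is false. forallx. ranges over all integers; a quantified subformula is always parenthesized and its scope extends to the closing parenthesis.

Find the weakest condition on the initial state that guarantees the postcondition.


Working backward. After the program, the postcondition not (not (cnt != 2 or cnt + 6 >= 3*j - 7)) must hold; in canonical form it is cnt != 2 or cnt >= 3*j - 13.
Before assert 2*j > -8 or s + 6 <= 0: (2*j > -8 or s <= -6) and (cnt != 2 or cnt >= 3*j - 13)
Before havoc cnt: forall cnt_1. ((2*j > -8 or s <= -6) and (cnt_1 != 2 or cnt_1 >= 3*j - 13))
Before cnt := 3*cnt - 2: forall cnt_1. ((2*j > -8 or s <= -6) and (cnt_1 != 2 or cnt_1 >= 3*j - 13))
Answer: WP = forall cnt_1. ((2*j > -8 or s <= -6) and (cnt_1 != 2 or cnt_1 >= 3*j - 13))


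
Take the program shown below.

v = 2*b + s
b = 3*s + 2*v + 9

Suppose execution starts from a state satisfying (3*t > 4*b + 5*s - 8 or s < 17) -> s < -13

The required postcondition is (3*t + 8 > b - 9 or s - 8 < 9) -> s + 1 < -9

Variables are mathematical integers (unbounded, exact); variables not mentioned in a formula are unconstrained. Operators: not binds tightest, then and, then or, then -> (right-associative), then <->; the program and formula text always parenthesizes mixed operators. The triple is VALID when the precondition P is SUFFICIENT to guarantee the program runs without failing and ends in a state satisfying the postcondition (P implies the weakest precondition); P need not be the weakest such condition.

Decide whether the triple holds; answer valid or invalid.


Working backward. After the program, the postcondition (3*t + 8 > b - 9 or s - 8 < 9) -> s + 1 < -9 must hold; in canonical form it is (3*t > b - 17 or s < 17) -> s < -10.
Before b := 3*s + 2*v + 9: (3*t > 3*s + 2*v - 8 or s < 17) -> s < -10
Before v := 2*b + s: (3*t > 4*b + 5*s - 8 or s < 17) -> s < -10
The weakest precondition is (3*t > 4*b + 5*s - 8 or s < 17) -> s < -10.
Check whether (3*t > 4*b + 5*s - 8 or s < 17) -> s < -13 implies it.
Every state satisfying the precondition satisfies the weakest precondition: the implication holds.
Answer: valid


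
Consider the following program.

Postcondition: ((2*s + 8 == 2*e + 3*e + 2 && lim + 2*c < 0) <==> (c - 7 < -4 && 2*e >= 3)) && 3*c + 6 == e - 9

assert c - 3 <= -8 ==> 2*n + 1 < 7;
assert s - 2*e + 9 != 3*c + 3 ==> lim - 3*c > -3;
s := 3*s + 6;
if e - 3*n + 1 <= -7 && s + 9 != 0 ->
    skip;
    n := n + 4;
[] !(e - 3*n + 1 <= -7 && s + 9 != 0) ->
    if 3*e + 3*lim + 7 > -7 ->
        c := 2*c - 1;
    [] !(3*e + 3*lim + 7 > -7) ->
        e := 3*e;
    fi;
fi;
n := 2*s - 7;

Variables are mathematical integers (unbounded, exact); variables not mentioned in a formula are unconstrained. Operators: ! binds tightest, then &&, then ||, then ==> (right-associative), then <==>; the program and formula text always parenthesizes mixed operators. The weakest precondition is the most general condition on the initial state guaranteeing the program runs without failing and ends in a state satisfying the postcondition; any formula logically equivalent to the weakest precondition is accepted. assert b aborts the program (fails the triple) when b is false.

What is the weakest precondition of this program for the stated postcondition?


Working backward. After the program, the postcondition ((2*s + 8 == 2*e + 3*e + 2 && lim + 2*c < 0) <==> (c - 7 < -4 && 2*e >= 3)) && 3*c + 6 == e - 9 must hold; in canonical form it is ((2*s == 5*e - 6 && 2*c + lim < 0) <==> (c < 3 && 2*e >= 3)) && 3*c == e - 15.
Before n := 2*s - 7: ((2*s == 5*e - 6 && 2*c + lim < 0) <==> (c < 3 && 2*e >= 3)) && 3*c == e - 15
Then branch requires ((2*s == 5*e - 6 && 2*c + lim < 0) <==> (c < 3 && 2*e >= 3)) && 3*c == e - 15; else branch requires (3*e + 3*lim > -14 ==> (((2*s == 5*e - 6 && 4*c + lim < 2) <==> (2*c < 4 && 2*e >= 3)) && 6*c == e - 12)) && ((!(3*e + 3*lim > -14)) ==> (((2*s == 15*e - 6 && 2*c + lim < 0) <==> (c < 3 && 6*e >= 3)) && 3*c == 3*e - 15)).
Before the if: ((e <= 3*n - 8 && s != -9) ==> (((2*s == 5*e - 6 && 2*c + lim < 0) <==> (c < 3 && 2*e >= 3)) && 3*c == e - 15)) && ((!(e <= 3*n - 8 && s != -9)) ==> ((3*e + 3*lim > -14 ==> (((2*s == 5*e - 6 && 4*c + lim < 2) <==> (2*c < 4 && 2*e >= 3)) && 6*c == e - 12)) && ((!(3*e + 3*lim > -14)) ==> (((2*s == 15*e - 6 && 2*c + lim < 0) <==> (c < 3 && 6*e >= 3)) && 3*c == 3*e - 15))))
Before s := 3*s + 6: ((e <= 3*n - 8 && 3*s != -15) ==> (((6*s == 5*e - 18 && 2*c + lim < 0) <==> (c < 3 && 2*e >= 3)) && 3*c == e - 15)) && ((!(e <= 3*n - 8 && 3*s != -15)) ==> ((3*e + 3*lim > -14 ==> (((6*s == 5*e - 18 && 4*c + lim < 2) <==> (2*c < 4 && 2*e >= 3)) && 6*c == e - 12)) && ((!(3*e + 3*lim > -14)) ==> (((6*s == 15*e - 18 && 2*c + lim < 0) <==> (c < 3 && 6*e >= 3)) && 3*c == 3*e - 15))))
Before assert s - 2*e + 9 != 3*c + 3 ==> lim - 3*c > -3: (s != 3*c + 2*e - 6 ==> lim > 3*c - 3) && ((e <= 3*n - 8 && 3*s != -15) ==> (((6*s == 5*e - 18 && 2*c + lim < 0) <==> (c < 3 && 2*e >= 3)) && 3*c == e - 15)) && ((!(e <= 3*n - 8 && 3*s != -15)) ==> ((3*e + 3*lim > -14 ==> (((6*s == 5*e - 18 && 4*c + lim < 2) <==> (2*c < 4 && 2*e >= 3)) && 6*c == e - 12)) && ((!(3*e + 3*lim > -14)) ==> (((6*s == 15*e - 18 && 2*c + lim < 0) <==> (c < 3 && 6*e >= 3)) && 3*c == 3*e - 15))))
Before assert c - 3 <= -8 ==> 2*n + 1 < 7: (c <= -5 ==> 2*n < 6) && (s != 3*c + 2*e - 6 ==> lim > 3*c - 3) && ((e <= 3*n - 8 && 3*s != -15) ==> (((6*s == 5*e - 18 && 2*c + lim < 0) <==> (c < 3 && 2*e >= 3)) && 3*c == e - 15)) && ((!(e <= 3*n - 8 && 3*s != -15)) ==> ((3*e + 3*lim > -14 ==> (((6*s == 5*e - 18 && 4*c + lim < 2) <==> (2*c < 4 && 2*e >= 3)) && 6*c == e - 12)) && ((!(3*e + 3*lim > -14)) ==> (((6*s == 15*e - 18 && 2*c + lim < 0) <==> (c < 3 && 6*e >= 3)) && 3*c == 3*e - 15))))
Answer: WP = (c <= -5 ==> 2*n < 6) && (s != 3*c + 2*e - 6 ==> lim > 3*c - 3) && ((e <= 3*n - 8 && 3*s != -15) ==> (((6*s == 5*e - 18 && 2*c + lim < 0) <==> (c < 3 && 2*e >= 3)) && 3*c == e - 15)) && ((!(e <= 3*n - 8 && 3*s != -15)) ==> ((3*e + 3*lim > -14 ==> (((6*s == 5*e - 18 && 4*c + lim < 2) <==> (2*c < 4 && 2*e >= 3)) && 6*c == e - 12)) && ((!(3*e + 3*lim > -14)) ==> (((6*s == 15*e - 18 && 2*c + lim < 0) <==> (c < 3 && 6*e >= 3)) && 3*c == 3*e - 15))))


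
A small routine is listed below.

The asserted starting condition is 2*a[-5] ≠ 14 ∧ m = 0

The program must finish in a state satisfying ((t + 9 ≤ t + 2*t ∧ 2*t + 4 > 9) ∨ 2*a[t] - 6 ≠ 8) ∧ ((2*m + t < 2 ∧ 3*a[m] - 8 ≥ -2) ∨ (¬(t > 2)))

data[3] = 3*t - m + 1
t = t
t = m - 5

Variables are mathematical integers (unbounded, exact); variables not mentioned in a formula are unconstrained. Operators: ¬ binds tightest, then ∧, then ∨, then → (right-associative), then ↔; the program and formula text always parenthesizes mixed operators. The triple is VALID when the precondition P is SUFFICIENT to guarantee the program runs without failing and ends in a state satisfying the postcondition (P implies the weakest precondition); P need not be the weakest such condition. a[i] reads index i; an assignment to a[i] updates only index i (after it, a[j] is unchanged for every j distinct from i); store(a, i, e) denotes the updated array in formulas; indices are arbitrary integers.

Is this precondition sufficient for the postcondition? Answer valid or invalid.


Working backward. After the program, the postcondition ((t + 9 ≤ t + 2*t ∧ 2*t + 4 > 9) ∨ 2*a[t] - 6 ≠ 8) ∧ ((2*m + t < 2 ∧ 3*a[m] - 8 ≥ -2) ∨ (¬(t > 2))) must hold; in canonical form it is ((2*t ≥ 9 ∧ 2*t > 5) ∨ 2*a[t] ≠ 14) ∧ ((2*m + t < 2 ∧ 3*a[m] ≥ 6) ∨ (¬(t > 2))).
Before t := m - 5: ((2*m ≥ 19 ∧ 2*m > 15) ∨ 2*a[m - 5] ≠ 14) ∧ ((3*m < 7 ∧ 3*a[m] ≥ 6) ∨ (¬(m > 7)))
Before t := t: ((2*m ≥ 19 ∧ 2*m > 15) ∨ 2*a[m - 5] ≠ 14) ∧ ((3*m < 7 ∧ 3*a[m] ≥ 6) ∨ (¬(m > 7)))
Before data[3] := 3*t - m + 1: ((2*m ≥ 19 ∧ 2*m > 15) ∨ 2*a[m - 5] ≠ 14) ∧ ((3*m < 7 ∧ 3*a[m] ≥ 6) ∨ (¬(m > 7)))
The weakest precondition is ((2*m ≥ 19 ∧ 2*m > 15) ∨ 2*a[m - 5] ≠ 14) ∧ ((3*m < 7 ∧ 3*a[m] ≥ 6) ∨ (¬(m > 7))).
Check whether 2*a[-5] ≠ 14 ∧ m = 0 implies it.
Every state satisfying the precondition satisfies the weakest precondition: the implication holds.
Answer: valid
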